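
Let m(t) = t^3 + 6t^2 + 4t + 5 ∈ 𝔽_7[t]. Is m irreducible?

No

Check for roots in 𝔽_7: m(0) = 5; m(1) = 2; m(2) = 3; m(3) = 0 → root; m(4) = 6; m(5) = 6; m(6) = 6.
m(3) = 0, so (t − 3) divides m(t); m is reducible.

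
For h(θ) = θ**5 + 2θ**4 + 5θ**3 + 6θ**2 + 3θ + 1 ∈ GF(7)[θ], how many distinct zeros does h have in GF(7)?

2

Evaluate at each of the 7 elements of GF(7):
h(0) = 1; h(1) = 4; h(2) = 2; h(3) = 2; h(4) = 5; h(5) = 0 → root; h(6) = 0 → root.
Roots: {5, 6}.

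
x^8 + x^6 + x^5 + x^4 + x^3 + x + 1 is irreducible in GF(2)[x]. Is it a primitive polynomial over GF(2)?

Write f(x) = x^8 + x^6 + x^5 + x^4 + x^3 + x + 1.
|GF(2^8)^×| = 2^8 − 1 = 255. Prime factorization: 255 = 3·5·17.
f is primitive ⇔ x has order 255 in GF(2)[x]/(f), i.e. x^(255/q) ≠ 1 for each prime q | 255.
x^(85) mod f = 1
x^(51) mod f = x^6 + x^5 + x^4 + x^3.
x^(15) mod f = x^7 + x^5 + x^4 + x^3 + x^2.
Since x^(85) = 1, the order of x divides 85 < 255; not primitive.

No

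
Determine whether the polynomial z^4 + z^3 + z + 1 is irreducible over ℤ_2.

Write f(z) = z^4 + z^3 + z + 1.
Check for roots in ℤ_2: f(0) = 1; f(1) = 0 → root.
f(1) = 0, so (z − 1) divides f(z); f is reducible.

No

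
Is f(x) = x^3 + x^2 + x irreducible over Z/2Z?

Check for roots in Z/2Z: f(0) = 0 → root; f(1) = 1.
f(0) = 0, so (x) divides f(x); f is reducible.

No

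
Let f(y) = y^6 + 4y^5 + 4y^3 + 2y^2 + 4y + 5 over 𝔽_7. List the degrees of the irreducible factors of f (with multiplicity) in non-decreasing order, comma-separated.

1, 1, 2, 2

Linear factors from roots: (y + 5), (y + 2).
Complete factorization: f(y) = (y + 2)·(y + 5)·(y^2 + 5y + 3)·(y^2 + 6y + 6).
Factor degrees with multiplicity: 1 + 1 + 2 + 2 = 6.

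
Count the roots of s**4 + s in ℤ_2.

2

Write h(s) = s**4 + s.
Evaluate at each of the 2 elements of ℤ_2:
h(0) = 0 → root; h(1) = 0 → root.
Roots: {0, 1}.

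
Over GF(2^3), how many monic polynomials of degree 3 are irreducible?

168

Gauss's count: N_{8}(3) = (1/3) Σ_{d|3} μ(3/d)·8^d.
Divisors of 3: 1, 3; μ(3/d) for each: -1, 1.
Σ = − 8^1 + 8^3 = 504.
N = 504/3 = 168.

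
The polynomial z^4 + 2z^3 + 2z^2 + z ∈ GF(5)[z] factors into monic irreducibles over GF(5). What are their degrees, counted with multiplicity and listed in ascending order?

Write g(z) = z^4 + 2z^3 + 2z^2 + z.
Roots in GF(5): g(0) = 0 → root; g(1) = 1; g(2) = 2; g(3) = 1; g(4) = 0 → root.
Linear factors from roots: (z), (z + 1).
Complete factorization: g(z) = (z)·(z + 1)·(z^2 + z + 1).
Factor degrees with multiplicity: 1 + 1 + 2 = 4.

1, 1, 2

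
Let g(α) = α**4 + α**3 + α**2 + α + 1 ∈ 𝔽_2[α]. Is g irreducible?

Yes

Check for roots in 𝔽_2: g(0) = 1; g(1) = 1.
No roots, so no linear factors.
Monic irreducibles of degree 2 over GF(2): α**2 + α + 1.
None of them divide g (all give nonzero remainder).
No irreducible factor of degree ≤ 2 exists, so g is irreducible over GF(2).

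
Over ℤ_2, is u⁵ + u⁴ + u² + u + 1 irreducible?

Write f(u) = u⁵ + u⁴ + u² + u + 1.
Check for roots in ℤ_2: f(0) = 1; f(1) = 1.
No roots, so no linear factors.
Monic irreducibles of degree 2 over GF(2): u² + u + 1.
None of them divide f (all give nonzero remainder).
No irreducible factor of degree ≤ 2 exists, so f is irreducible over GF(2).

Yes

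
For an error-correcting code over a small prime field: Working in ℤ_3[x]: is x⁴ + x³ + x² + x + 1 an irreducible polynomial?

Write P(x) = x⁴ + x³ + x² + x + 1.
Check for roots in ℤ_3: P(0) = 1; P(1) = 2; P(2) = 1.
No roots, so no linear factors.
Monic irreducibles of degree 2 over GF(3): x² + 1, x² + x + 2, x² + 2x + 2.
None of them divide P (all give nonzero remainder).
No irreducible factor of degree ≤ 2 exists, so P is irreducible over GF(3).

Yes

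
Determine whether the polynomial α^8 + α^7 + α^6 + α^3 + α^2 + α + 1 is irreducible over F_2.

Yes

Write f(α) = α^8 + α^7 + α^6 + α^3 + α^2 + α + 1.
Check for roots in F_2: f(0) = 1; f(1) = 1.
No roots, so no linear factors.
Monic irreducibles of degree 2 over GF(2): α^2 + α + 1.
None of them divide f (all give nonzero remainder).
Monic irreducibles of degree 3 over GF(2): α^3 + α + 1, α^3 + α^2 + 1.
None of them divide f (all give nonzero remainder).
Monic irreducibles of degree 4 over GF(2): α^4 + α + 1, α^4 + α^3 + 1, α^4 + α^3 + α^2 + α + 1.
None of them divide f (all give nonzero remainder).
No irreducible factor of degree ≤ 4 exists, so f is irreducible over GF(2).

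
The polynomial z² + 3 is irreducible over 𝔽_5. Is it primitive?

Write f(z) = z² + 3.
|GF(5^2)^×| = 5^2 − 1 = 24. Prime factorization: 24 = 2^3·3.
f is primitive ⇔ z has order 24 in GF(5)[z]/(f), i.e. z^(24/q) ≠ 1 for each prime q | 24.
z^(12) mod f = 4.
z^(8) mod f = 1
Since z^(8) = 1, the order of z divides 8 < 24; not primitive.

No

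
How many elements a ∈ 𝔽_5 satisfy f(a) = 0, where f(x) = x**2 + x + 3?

2

Evaluate at each of the 5 elements of 𝔽_5:
f(0) = 3; f(1) = 0 → root; f(2) = 4; f(3) = 0 → root; f(4) = 3.
Roots: {1, 3}.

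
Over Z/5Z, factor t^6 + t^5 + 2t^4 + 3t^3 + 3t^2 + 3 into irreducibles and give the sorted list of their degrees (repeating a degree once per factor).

1, 1, 2, 2

Write f(t) = t^6 + t^5 + 2t^4 + 3t^3 + 3t^2 + 3.
Roots in Z/5Z: f(0) = 3; f(1) = 3; f(2) = 2; f(3) = 0 → root; f(4) = 0 → root.
Linear factors from roots: (t + 2), (t + 1).
Complete factorization: f(t) = (t + 1)·(t + 2)·(t^2 + 3)·(t^2 + 3t + 3).
Factor degrees with multiplicity: 1 + 1 + 2 + 2 = 6.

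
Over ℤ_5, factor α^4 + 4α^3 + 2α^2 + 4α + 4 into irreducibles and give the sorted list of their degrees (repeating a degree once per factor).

1, 3

Write f(α) = α^4 + 4α^3 + 2α^2 + 4α + 4.
Roots in ℤ_5: f(0) = 4; f(1) = 0 → root; f(2) = 3; f(3) = 3; f(4) = 4.
Linear factors from roots: (α + 4).
Complete factorization: f(α) = (α + 4)·(α^3 + 2α + 1).
Factor degrees with multiplicity: 1 + 3 = 4.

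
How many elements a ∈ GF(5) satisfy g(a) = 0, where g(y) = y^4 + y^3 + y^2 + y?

Evaluate at each of the 5 elements of GF(5):
g(0) = 0 → root; g(1) = 4; g(2) = 0 → root; g(3) = 0 → root; g(4) = 0 → root.
Roots: {0, 2, 3, 4}.

4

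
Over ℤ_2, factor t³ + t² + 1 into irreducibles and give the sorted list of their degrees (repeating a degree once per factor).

3

Write h(t) = t³ + t² + 1.
Roots in ℤ_2: h(0) = 1; h(1) = 1.
Complete factorization: h(t) = (t³ + t² + 1).
Factor degrees with multiplicity: 3 = 3.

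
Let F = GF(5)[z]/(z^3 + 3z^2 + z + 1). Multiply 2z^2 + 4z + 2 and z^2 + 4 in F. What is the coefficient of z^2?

Multiply in GF(5)[z]: (2z^2 + 4z + 2)·(z^2 + 4) = 2z^4 + 4z^3 + z + 3.
Reduce using z^3 ≡ 2z^2 + 4z + 4 (mod z^3 + 3z^2 + z + 1).
Reduced: 4z^2 + z.

4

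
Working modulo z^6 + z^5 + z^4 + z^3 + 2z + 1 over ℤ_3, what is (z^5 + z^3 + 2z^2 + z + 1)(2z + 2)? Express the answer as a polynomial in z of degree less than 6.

Multiply in ℤ_3[z]: (z^5 + z^3 + 2z^2 + z + 1)·(2z + 2) = 2z^6 + 2z^5 + 2z^4 + z + 2.
Reduce using z^6 ≡ 2z^5 + 2z^4 + 2z^3 + z + 2 (mod z^6 + z^5 + z^4 + z^3 + 2z + 1).
Reduced: z^3.

z^3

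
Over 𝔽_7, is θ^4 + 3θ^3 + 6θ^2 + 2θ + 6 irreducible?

Write g(θ) = θ^4 + 3θ^3 + 6θ^2 + 2θ + 6.
Check for roots in 𝔽_7: g(0) = 6; g(1) = 4; g(2) = 4; g(3) = 4; g(4) = 5; g(5) = 4; g(6) = 1.
No roots, so no linear factors.
Degree-2 irreducible divisors: test the 21 monic irreducibles of degree 2 over GF(7).
None of them divide g (all give nonzero remainder).
No irreducible factor of degree ≤ 2 exists, so g is irreducible over GF(7).

Yes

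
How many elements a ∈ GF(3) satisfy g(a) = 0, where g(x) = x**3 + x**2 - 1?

0

Evaluate at each of the 3 elements of GF(3):
g(0) = 2; g(1) = 1; g(2) = 2.
No element is a root.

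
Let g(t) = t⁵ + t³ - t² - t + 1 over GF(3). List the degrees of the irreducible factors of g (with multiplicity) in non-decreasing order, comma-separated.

Roots in GF(3): g(0) = 1; g(1) = 1; g(2) = 2.
Complete factorization: g(t) = (t⁵ + t³ - t² - t + 1).
Factor degrees with multiplicity: 5 = 5.

5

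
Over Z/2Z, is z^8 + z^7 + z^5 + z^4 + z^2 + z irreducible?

No

Write m(z) = z^8 + z^7 + z^5 + z^4 + z^2 + z.
Check for roots in Z/2Z: m(0) = 0 → root; m(1) = 0 → root.
m(0) = 0, so (z) divides m(z); m is reducible.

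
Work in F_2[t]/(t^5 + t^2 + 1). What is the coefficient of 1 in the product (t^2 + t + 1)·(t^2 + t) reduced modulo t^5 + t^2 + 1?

Multiply in F_2[t]: (t^2 + t + 1)·(t^2 + t) = t^4 + t.
Reduced: t^4 + t.

0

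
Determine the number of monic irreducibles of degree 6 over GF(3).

116

By the necklace-counting formula, N_3(6) = (1/6) Σ_{d|6} μ(6/d)·3^d.
Divisors of 6: 1, 2, 3, 6; μ(6/d) for each: 1, -1, -1, 1.
Σ = 3^1 − 3^2 − 3^3 + 3^6 = 696.
N = 696/6 = 116.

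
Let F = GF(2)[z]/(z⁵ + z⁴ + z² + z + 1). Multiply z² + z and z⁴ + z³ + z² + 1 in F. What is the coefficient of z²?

Multiply in GF(2)[z]: (z² + z)·(z⁴ + z³ + z² + 1) = z⁶ + z³ + z² + z.
Reduce using z⁵ ≡ z⁴ + z² + z + 1 (mod z⁵ + z⁴ + z² + z + 1).
Reduced: z⁴ + z² + z + 1.

1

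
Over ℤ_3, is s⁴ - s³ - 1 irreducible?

Yes

Write g(s) = s⁴ - s³ - 1.
Check for roots in ℤ_3: g(0) = 2; g(1) = 2; g(2) = 1.
No roots, so no linear factors.
Monic irreducibles of degree 2 over GF(3): s² + 1, s² + s - 1, s² - s - 1.
None of them divide g (all give nonzero remainder).
No irreducible factor of degree ≤ 2 exists, so g is irreducible over GF(3).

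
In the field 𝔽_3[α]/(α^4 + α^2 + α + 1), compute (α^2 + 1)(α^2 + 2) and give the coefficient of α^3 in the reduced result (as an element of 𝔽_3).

Multiply in 𝔽_3[α]: (α^2 + 1)·(α^2 + 2) = α^4 + 2.
Reduce using α^4 ≡ 2α^2 + 2α + 2 (mod α^4 + α^2 + α + 1).
Reduced: 2α^2 + 2α + 1.

0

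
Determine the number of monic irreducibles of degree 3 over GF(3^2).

By the necklace-counting formula, N_9(3) = (1/3) Σ_{d|3} μ(3/d)·9^d.
Divisors of 3: 1, 3; μ(3/d) for each: -1, 1.
Σ = − 9^1 + 9^3 = 720.
N = 720/3 = 240.

240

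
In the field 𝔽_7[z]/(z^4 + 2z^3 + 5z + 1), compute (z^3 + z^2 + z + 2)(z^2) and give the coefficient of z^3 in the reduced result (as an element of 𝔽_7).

3

Multiply in 𝔽_7[z]: (z^3 + z^2 + z + 2)·(z^2) = z^5 + z^4 + z^3 + 2z^2.
Reduce using z^4 ≡ 5z^3 + 2z + 6 (mod z^4 + 2z^3 + 5z + 1).
Reduced: 3z^3 + 4z^2 + 4z + 1.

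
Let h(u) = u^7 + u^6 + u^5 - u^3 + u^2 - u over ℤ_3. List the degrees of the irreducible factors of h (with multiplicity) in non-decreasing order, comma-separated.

Roots in ℤ_3: h(0) = 0 → root; h(1) = 2; h(2) = 2.
Linear factors from roots: (u).
Complete factorization: h(u) = (u)·(u^3 - u^2 + u + 1)·(u^3 - u^2 - u - 1).
Factor degrees with multiplicity: 1 + 3 + 3 = 7.

1, 3, 3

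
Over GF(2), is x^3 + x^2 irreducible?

Write m(x) = x^3 + x^2.
Check for roots in GF(2): m(0) = 0 → root; m(1) = 0 → root.
m(0) = 0, so (x) divides m(x); m is reducible.

No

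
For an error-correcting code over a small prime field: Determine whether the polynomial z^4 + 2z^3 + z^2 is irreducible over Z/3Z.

Write h(z) = z^4 + 2z^3 + z^2.
Check for roots in Z/3Z: h(0) = 0 → root; h(1) = 1; h(2) = 0 → root.
h(0) = 0, so (z) divides h(z); h is reducible.

No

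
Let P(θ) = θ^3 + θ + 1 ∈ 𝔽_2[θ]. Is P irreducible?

Yes

Check for roots in 𝔽_2: P(0) = 1; P(1) = 1.
No roots. A degree-3 polynomial over a field with no linear factor is irreducible.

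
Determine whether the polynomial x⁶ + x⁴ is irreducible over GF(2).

No

Write h(x) = x⁶ + x⁴.
Check for roots in GF(2): h(0) = 0 → root; h(1) = 0 → root.
h(0) = 0, so (x) divides h(x); h is reducible.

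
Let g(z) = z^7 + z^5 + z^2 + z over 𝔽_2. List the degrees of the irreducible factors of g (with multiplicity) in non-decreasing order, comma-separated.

1, 1, 2, 3

Roots in 𝔽_2: g(0) = 0 → root; g(1) = 0 → root.
Linear factors from roots: (z), (z + 1).
Complete factorization: g(z) = (z)·(z + 1)·(z^2 + z + 1)·(z^3 + z + 1).
Factor degrees with multiplicity: 1 + 1 + 2 + 3 = 7.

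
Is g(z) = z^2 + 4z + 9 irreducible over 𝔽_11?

Yes

Check each element of 𝔽_11 for a root: g(0)=9, g(1)=3, g(2)=10, g(3)=8, g(4)=8, g(5)=10, g(6)=3, g(7)=9, g(8)=6, g(9)=5, g(10)=6.
No roots. A degree-2 polynomial over a field with no linear factor is irreducible.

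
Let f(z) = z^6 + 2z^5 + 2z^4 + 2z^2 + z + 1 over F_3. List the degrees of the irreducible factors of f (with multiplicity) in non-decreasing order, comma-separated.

Roots in F_3: f(0) = 1; f(1) = 0 → root; f(2) = 0 → root.
Linear factors from roots: (z + 2), (z + 1).
Complete factorization: f(z) = (z + 1)·(z + 2)·(z^2 + 1)·(z^2 + 2z + 2).
Factor degrees with multiplicity: 1 + 1 + 2 + 2 = 6.

1, 1, 2, 2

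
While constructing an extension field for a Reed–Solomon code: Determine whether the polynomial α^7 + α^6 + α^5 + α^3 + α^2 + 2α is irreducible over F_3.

Write h(α) = α^7 + α^6 + α^5 + α^3 + α^2 + 2α.
Check for roots in F_3: h(0) = 0 → root; h(1) = 1; h(2) = 0 → root.
h(0) = 0, so (α) divides h(α); h is reducible.

No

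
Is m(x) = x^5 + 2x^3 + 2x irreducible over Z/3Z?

Check for roots in Z/3Z: m(0) = 0 → root; m(1) = 2; m(2) = 1.
m(0) = 0, so (x) divides m(x); m is reducible.

No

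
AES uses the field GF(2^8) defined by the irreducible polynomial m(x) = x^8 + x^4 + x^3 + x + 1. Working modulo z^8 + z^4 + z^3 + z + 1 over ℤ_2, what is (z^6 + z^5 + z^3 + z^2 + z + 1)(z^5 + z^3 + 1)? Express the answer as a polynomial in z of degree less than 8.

z^6 + z^5 + z^4 + z^2 + 1

Multiply in ℤ_2[z]: (z^6 + z^5 + z^3 + z^2 + z + 1)·(z^5 + z^3 + 1) = z^11 + z^10 + z^9 + z^7 + z^6 + z^5 + z^4 + z^2 + z + 1.
Reduce using z^8 ≡ z^4 + z^3 + z + 1 (mod z^8 + z^4 + z^3 + z + 1).
Reduced: z^6 + z^5 + z^4 + z^2 + 1.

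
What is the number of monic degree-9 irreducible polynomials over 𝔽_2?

By the necklace-counting formula, N_2(9) = (1/9) Σ_{d|9} μ(9/d)·2^d.
Divisors of 9: 1, 3, 9; μ(9/d) for each: 0, -1, 1.
Σ = − 2^3 + 2^9 = 504.
N = 504/9 = 56.

56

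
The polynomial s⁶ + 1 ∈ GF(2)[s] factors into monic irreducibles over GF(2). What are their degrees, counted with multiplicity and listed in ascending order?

1, 1, 2, 2

Write g(s) = s⁶ + 1.
Roots in GF(2): g(0) = 1; g(1) = 0 → root.
Linear factors from roots: (s + 1).
Complete factorization: g(s) = (s + 1)^2·(s² + s + 1)^2.
Factor degrees with multiplicity: 1 + 1 + 2 + 2 = 6.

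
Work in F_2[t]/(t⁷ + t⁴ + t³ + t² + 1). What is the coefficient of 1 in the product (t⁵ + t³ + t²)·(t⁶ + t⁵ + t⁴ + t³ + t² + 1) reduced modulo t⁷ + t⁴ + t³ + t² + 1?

1

Multiply in F_2[t]: (t⁵ + t³ + t²)·(t⁶ + t⁵ + t⁴ + t³ + t² + 1) = t¹¹ + t¹⁰ + t⁸ + t⁷ + t⁵ + t⁴ + t³ + t².
Reduce using t⁷ ≡ t⁴ + t³ + t² + 1 (mod t⁷ + t⁴ + t³ + t² + 1).
Reduced: t⁴ + t³ + 1.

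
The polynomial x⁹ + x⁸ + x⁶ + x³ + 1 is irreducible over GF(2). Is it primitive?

No

Write f(x) = x⁹ + x⁸ + x⁶ + x³ + 1.
|GF(2^9)^×| = 2^9 − 1 = 511. Prime factorization: 511 = 7·73.
f is primitive ⇔ x has order 511 in GF(2)[x]/(f), i.e. x^(511/q) ≠ 1 for each prime q | 511.
x^(73) mod f = 1
x^(7) mod f = x⁷.
Since x^(73) = 1, the order of x divides 73 < 511; not primitive.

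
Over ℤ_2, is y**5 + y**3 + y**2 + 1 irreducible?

Write h(y) = y**5 + y**3 + y**2 + 1.
Check for roots in ℤ_2: h(0) = 1; h(1) = 0 → root.
h(1) = 0, so (y − 1) divides h(y); h is reducible.

No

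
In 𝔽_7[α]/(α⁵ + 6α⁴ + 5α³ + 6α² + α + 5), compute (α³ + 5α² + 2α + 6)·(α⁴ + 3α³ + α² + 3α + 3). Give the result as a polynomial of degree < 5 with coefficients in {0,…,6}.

5α^4 + 6α^3 + 6α + 6

Multiply in 𝔽_7[α]: (α³ + 5α² + 2α + 6)·(α⁴ + 3α³ + α² + 3α + 3) = α⁷ + α⁶ + 4α⁵ + 6α⁴ + 3α³ + 6α² + 3α + 4.
Reduce using α⁵ ≡ α⁴ + 2α³ + α² + 6α + 2 (mod α⁵ + 6α⁴ + 5α³ + 6α² + α + 5).
Reduced: 5α⁴ + 6α³ + 6α + 6.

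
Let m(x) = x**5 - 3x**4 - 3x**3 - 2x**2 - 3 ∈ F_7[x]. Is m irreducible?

Yes

Check for roots in F_7: m(0) = 4; m(1) = 4; m(2) = 5; m(3) = 3; m(4) = 1; m(5) = 3; m(6) = 1.
No roots, so no linear factors.
Degree-2 irreducible divisors: test the 21 monic irreducibles of degree 2 over GF(7).
None of them divide m (all give nonzero remainder).
No irreducible factor of degree ≤ 2 exists, so m is irreducible over GF(7).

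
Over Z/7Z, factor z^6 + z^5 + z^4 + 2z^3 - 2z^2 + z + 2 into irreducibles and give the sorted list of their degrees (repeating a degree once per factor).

6

Write g(z) = z^6 + z^5 + z^4 + 2z^3 - 2z^2 + z + 2.
Complete factorization: g(z) = (z^6 + z^5 + z^4 + 2z^3 - 2z^2 + z + 2).
Factor degrees with multiplicity: 6 = 6.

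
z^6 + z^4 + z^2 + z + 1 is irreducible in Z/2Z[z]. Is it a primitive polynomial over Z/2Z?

Write f(z) = z^6 + z^4 + z^2 + z + 1.
|GF(2^6)^×| = 2^6 − 1 = 63. Prime factorization: 63 = 3^2·7.
f is primitive ⇔ z has order 63 in GF(2)[z]/(f), i.e. z^(63/q) ≠ 1 for each prime q | 63.
z^(21) mod f = 1
z^(9) mod f = z^4 + z^2 + z.
Since z^(21) = 1, the order of z divides 21 < 63; not primitive.

No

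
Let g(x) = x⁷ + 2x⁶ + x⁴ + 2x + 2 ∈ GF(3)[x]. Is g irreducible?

Check for roots in GF(3): g(0) = 2; g(1) = 2; g(2) = 2.
No roots, so no linear factors.
Monic irreducibles of degree 2 over GF(3): x² + 1, x² + x + 2, x² + 2x + 2.
None of them divide g (all give nonzero remainder).
Degree-3 irreducible divisors: test the 8 monic irreducibles of degree 3 over GF(3).
None of them divide g (all give nonzero remainder).
No irreducible factor of degree ≤ 3 exists, so g is irreducible over GF(3).

Yes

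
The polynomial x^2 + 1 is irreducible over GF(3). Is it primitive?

Write f(x) = x^2 + 1.
|GF(3^2)^×| = 3^2 − 1 = 8. Prime factorization: 8 = 2^3.
f is primitive ⇔ x has order 8 in GF(3)[x]/(f), i.e. x^(8/q) ≠ 1 for each prime q | 8.
x^(4) mod f = 1
Since x^(4) = 1, the order of x divides 4 < 8; not primitive.

No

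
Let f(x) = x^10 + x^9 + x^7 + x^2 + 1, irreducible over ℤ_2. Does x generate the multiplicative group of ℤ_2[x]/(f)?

|GF(2^10)^×| = 2^10 − 1 = 1023. Prime factorization: 1023 = 3·11·31.
f is primitive ⇔ x has order 1023 in GF(2)[x]/(f), i.e. x^(1023/q) ≠ 1 for each prime q | 1023.
x^(341) mod f = x^8 + x^5.
x^(93) mod f = 1
x^(33) mod f = x^9 + 1.
Since x^(93) = 1, the order of x divides 93 < 1023; not primitive.

No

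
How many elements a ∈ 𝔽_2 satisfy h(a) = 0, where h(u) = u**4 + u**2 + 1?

0

Evaluate at each of the 2 elements of 𝔽_2:
h(0) = 1; h(1) = 1.
No element is a root.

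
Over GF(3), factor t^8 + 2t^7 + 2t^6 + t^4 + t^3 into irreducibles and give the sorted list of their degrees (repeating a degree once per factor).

1, 1, 1, 2, 3

Write g(t) = t^8 + 2t^7 + 2t^6 + t^4 + t^3.
Roots in GF(3): g(0) = 0 → root; g(1) = 1; g(2) = 1.
Linear factors from roots: (t).
Complete factorization: g(t) = (t)^3·(t^2 + 1)·(t^3 + 2t^2 + t + 1).
Factor degrees with multiplicity: 1 + 1 + 1 + 2 + 3 = 8.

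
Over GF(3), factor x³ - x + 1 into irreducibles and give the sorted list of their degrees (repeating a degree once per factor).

Write f(x) = x³ - x + 1.
Roots in GF(3): f(0) = 1; f(1) = 1; f(2) = 1.
Complete factorization: f(x) = (x³ - x + 1).
Factor degrees with multiplicity: 3 = 3.

3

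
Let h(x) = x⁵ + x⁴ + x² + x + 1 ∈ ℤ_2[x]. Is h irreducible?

Check for roots in ℤ_2: h(0) = 1; h(1) = 1.
No roots, so no linear factors.
Monic irreducibles of degree 2 over GF(2): x² + x + 1.
None of them divide h (all give nonzero remainder).
No irreducible factor of degree ≤ 2 exists, so h is irreducible over GF(2).

Yes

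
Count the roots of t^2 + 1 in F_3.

Write f(t) = t^2 + 1.
Evaluate at each of the 3 elements of F_3:
f(0) = 1; f(1) = 2; f(2) = 2.
No element is a root.

0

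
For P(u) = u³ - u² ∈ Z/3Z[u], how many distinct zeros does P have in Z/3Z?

Evaluate at each of the 3 elements of Z/3Z:
P(0) = 0 → root; P(1) = 0 → root; P(2) = 1.
Roots: {0, 1}.

2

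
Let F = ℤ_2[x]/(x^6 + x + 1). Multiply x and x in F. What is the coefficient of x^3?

0

Multiply in ℤ_2[x]: (x)·(x) = x^2.
Reduced: x^2.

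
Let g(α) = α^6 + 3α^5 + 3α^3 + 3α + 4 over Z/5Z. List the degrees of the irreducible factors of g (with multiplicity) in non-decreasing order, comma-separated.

Roots in Z/5Z: g(0) = 4; g(1) = 4; g(2) = 4; g(3) = 2; g(4) = 1.
Complete factorization: g(α) = (α^2 + α + 1)·(α^2 + 3α + 4)·(α^2 + 4α + 1).
Factor degrees with multiplicity: 2 + 2 + 2 = 6.

2, 2, 2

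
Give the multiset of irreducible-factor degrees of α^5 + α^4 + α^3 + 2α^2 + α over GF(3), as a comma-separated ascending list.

Write g(α) = α^5 + α^4 + α^3 + 2α^2 + α.
Roots in GF(3): g(0) = 0 → root; g(1) = 0 → root; g(2) = 0 → root.
Linear factors from roots: (α), (α + 2), (α + 1).
Complete factorization: g(α) = (α)·(α + 1)·(α + 2)·(α^2 + α + 2).
Factor degrees with multiplicity: 1 + 1 + 1 + 2 = 5.

1, 1, 1, 2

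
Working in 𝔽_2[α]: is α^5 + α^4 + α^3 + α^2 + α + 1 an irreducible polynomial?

No

Write h(α) = α^5 + α^4 + α^3 + α^2 + α + 1.
Check for roots in 𝔽_2: h(0) = 1; h(1) = 0 → root.
h(1) = 0, so (α − 1) divides h(α); h is reducible.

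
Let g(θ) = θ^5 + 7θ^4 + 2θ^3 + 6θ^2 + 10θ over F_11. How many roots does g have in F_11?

4

Evaluate at each of the 11 elements of F_11:
g(0) = 0 → root; g(1) = 4; g(2) = 6; g(3) = 2; g(4) = 0 → root; g(5) = 8; g(6) = 0 → root; g(7) = 3; g(8) = 8; g(9) = 2; g(10) = 0 → root.
Roots: {0, 4, 6, 10}.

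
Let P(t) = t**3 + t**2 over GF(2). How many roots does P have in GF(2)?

2

Evaluate at each of the 2 elements of GF(2):
P(0) = 0 → root; P(1) = 0 → root.
Roots: {0, 1}.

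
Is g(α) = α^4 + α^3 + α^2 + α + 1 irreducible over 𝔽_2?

Yes

Check for roots in 𝔽_2: g(0) = 1; g(1) = 1.
No roots, so no linear factors.
Monic irreducibles of degree 2 over GF(2): α^2 + α + 1.
None of them divide g (all give nonzero remainder).
No irreducible factor of degree ≤ 2 exists, so g is irreducible over GF(2).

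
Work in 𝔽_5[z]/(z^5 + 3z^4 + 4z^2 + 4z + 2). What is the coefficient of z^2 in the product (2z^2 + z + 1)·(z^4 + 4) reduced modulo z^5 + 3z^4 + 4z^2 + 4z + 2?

Multiply in 𝔽_5[z]: (2z^2 + z + 1)·(z^4 + 4) = 2z^6 + z^5 + z^4 + 3z^2 + 4z + 4.
Reduce using z^5 ≡ 2z^4 + z^2 + z + 3 (mod z^5 + 3z^4 + 4z^2 + 4z + 2).
Reduced: z^4 + 2z^3 + 4.

0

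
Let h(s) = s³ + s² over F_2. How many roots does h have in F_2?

Evaluate at each of the 2 elements of F_2:
h(0) = 0 → root; h(1) = 0 → root.
Roots: {0, 1}.

2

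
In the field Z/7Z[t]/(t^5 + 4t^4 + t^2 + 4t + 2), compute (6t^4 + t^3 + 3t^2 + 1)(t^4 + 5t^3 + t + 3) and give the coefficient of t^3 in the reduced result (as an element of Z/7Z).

5

Multiply in Z/7Z[t]: (6t^4 + t^3 + 3t^2 + 1)·(t^4 + 5t^3 + t + 3) = 6t^8 + 3t^7 + t^6 + 6t^4 + 4t^3 + 2t^2 + t + 3.
Reduce using t^5 ≡ 3t^4 + 6t^2 + 3t + 5 (mod t^5 + 4t^4 + t^2 + 4t + 2).
Reduced: t^4 + 5t^3 + t^2 + 4t + 2.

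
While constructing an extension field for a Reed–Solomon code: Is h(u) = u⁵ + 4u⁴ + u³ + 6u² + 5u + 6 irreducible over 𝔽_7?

Yes

Check for roots in 𝔽_7: h(0) = 6; h(1) = 2; h(2) = 4; h(3) = 4; h(4) = 1; h(5) = 2; h(6) = 2.
No roots, so no linear factors.
Degree-2 irreducible divisors: test the 21 monic irreducibles of degree 2 over GF(7).
None of them divide h (all give nonzero remainder).
No irreducible factor of degree ≤ 2 exists, so h is irreducible over GF(7).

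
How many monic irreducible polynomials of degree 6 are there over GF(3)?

The number of monic irreducibles of degree 6 over GF(3) is (1/6)·Σ_{d∣6} μ(6/d) 3^d.
Divisors of 6: 1, 2, 3, 6; μ(6/d) for each: 1, -1, -1, 1.
Σ = 3^1 − 3^2 − 3^3 + 3^6 = 696.
N = 696/6 = 116.

116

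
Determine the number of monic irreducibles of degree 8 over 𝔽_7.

720300

By the necklace-counting formula, N_7(8) = (1/8) Σ_{d|8} μ(8/d)·7^d.
Divisors of 8: 1, 2, 4, 8; μ(8/d) for each: 0, 0, -1, 1.
Σ = − 7^4 + 7^8 = 5762400.
N = 5762400/8 = 720300.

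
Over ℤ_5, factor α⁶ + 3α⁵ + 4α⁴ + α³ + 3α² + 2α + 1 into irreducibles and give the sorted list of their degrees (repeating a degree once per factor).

Write f(α) = α⁶ + 3α⁵ + 4α⁴ + α³ + 3α² + 2α + 1.
Roots in ℤ_5: f(0) = 1; f(1) = 0 → root; f(2) = 4; f(3) = 3; f(4) = 3.
Linear factors from roots: (α + 4).
Complete factorization: f(α) = (α + 4)·(α² + 2α + 4)·(α³ + 2α² + 1).
Factor degrees with multiplicity: 1 + 2 + 3 = 6.

1, 2, 3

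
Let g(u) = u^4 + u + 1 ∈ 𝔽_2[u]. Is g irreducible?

Check for roots in 𝔽_2: g(0) = 1; g(1) = 1.
No roots, so no linear factors.
Monic irreducibles of degree 2 over GF(2): u^2 + u + 1.
None of them divide g (all give nonzero remainder).
No irreducible factor of degree ≤ 2 exists, so g is irreducible over GF(2).

Yes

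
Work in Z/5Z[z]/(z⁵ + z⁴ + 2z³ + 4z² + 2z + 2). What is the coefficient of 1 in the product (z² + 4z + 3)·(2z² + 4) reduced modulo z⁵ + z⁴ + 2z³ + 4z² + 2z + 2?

2

Multiply in Z/5Z[z]: (z² + 4z + 3)·(2z² + 4) = 2z⁴ + 3z³ + z + 2.
Reduced: 2z⁴ + 3z³ + z + 2.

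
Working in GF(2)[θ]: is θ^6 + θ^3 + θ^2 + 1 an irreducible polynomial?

No

Write h(θ) = θ^6 + θ^3 + θ^2 + 1.
Check for roots in GF(2): h(0) = 1; h(1) = 0 → root.
h(1) = 0, so (θ − 1) divides h(θ); h is reducible.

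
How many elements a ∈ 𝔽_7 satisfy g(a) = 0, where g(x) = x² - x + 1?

2

Evaluate at each of the 7 elements of 𝔽_7:
g(0) = 1; g(1) = 1; g(2) = 3; g(3) = 0 → root; g(4) = 6; g(5) = 0 → root; g(6) = 3.
Roots: {3, 5}.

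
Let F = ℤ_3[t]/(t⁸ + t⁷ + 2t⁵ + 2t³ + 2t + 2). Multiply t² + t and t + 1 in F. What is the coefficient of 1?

Multiply in ℤ_3[t]: (t² + t)·(t + 1) = t³ + 2t² + t.
Reduced: t³ + 2t² + t.

0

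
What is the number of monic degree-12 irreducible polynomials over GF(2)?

By the necklace-counting formula, N_2(12) = (1/12) Σ_{d|12} μ(12/d)·2^d.
Divisors of 12: 1, 2, 3, 4, 6, 12; μ(12/d) for each: 0, 1, 0, -1, -1, 1.
Σ = 2^2 − 2^4 − 2^6 + 2^12 = 4020.
N = 4020/12 = 335.

335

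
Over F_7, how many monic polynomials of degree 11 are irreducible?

179756976

The number of monic irreducibles of degree 11 over GF(7) is (1/11)·Σ_{d∣11} μ(11/d) 7^d.
Divisors of 11: 1, 11; μ(11/d) for each: -1, 1.
Σ = − 7^1 + 7^11 = 1977326736.
N = 1977326736/11 = 179756976.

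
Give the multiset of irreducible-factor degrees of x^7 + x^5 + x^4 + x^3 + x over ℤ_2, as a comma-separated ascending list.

1, 2, 4

Write h(x) = x^7 + x^5 + x^4 + x^3 + x.
Roots in ℤ_2: h(0) = 0 → root; h(1) = 1.
Linear factors from roots: (x).
Complete factorization: h(x) = (x)·(x^2 + x + 1)·(x^4 + x^3 + x^2 + x + 1).
Factor degrees with multiplicity: 1 + 2 + 4 = 7.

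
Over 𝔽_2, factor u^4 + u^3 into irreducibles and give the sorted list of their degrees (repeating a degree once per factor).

Write f(u) = u^4 + u^3.
Roots in 𝔽_2: f(0) = 0 → root; f(1) = 0 → root.
Linear factors from roots: (u), (u + 1).
Complete factorization: f(u) = (u + 1)·(u)^3.
Factor degrees with multiplicity: 1 + 1 + 1 + 1 = 4.

1, 1, 1, 1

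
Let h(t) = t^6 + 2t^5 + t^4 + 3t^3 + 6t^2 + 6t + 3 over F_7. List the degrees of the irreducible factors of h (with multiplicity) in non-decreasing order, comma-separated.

Linear factors from roots: (t + 2), (t + 1).
Complete factorization: h(t) = (t + 1)·(t + 2)·(t^2 + 2t + 2)·(t^2 + 4t + 6).
Factor degrees with multiplicity: 1 + 1 + 2 + 2 = 6.

1, 1, 2, 2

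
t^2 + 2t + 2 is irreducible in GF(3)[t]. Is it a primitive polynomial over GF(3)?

Yes

Write f(t) = t^2 + 2t + 2.
|GF(3^2)^×| = 3^2 − 1 = 8. Prime factorization: 8 = 2^3.
f is primitive ⇔ t has order 8 in GF(3)[t]/(f), i.e. t^(8/q) ≠ 1 for each prime q | 8.
t^(4) mod f = 2.
None equal 1, so t has full order 8; f is primitive.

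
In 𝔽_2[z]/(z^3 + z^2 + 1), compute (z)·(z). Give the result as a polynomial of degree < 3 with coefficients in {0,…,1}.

z^2

Multiply in 𝔽_2[z]: (z)·(z) = z^2.
Reduced: z^2.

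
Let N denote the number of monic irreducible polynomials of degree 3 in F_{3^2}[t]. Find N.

240

The number of monic irreducibles of degree 3 over GF(9) is (1/3)·Σ_{d∣3} μ(3/d) 9^d.
Divisors of 3: 1, 3; μ(3/d) for each: -1, 1.
Σ = − 9^1 + 9^3 = 720.
N = 720/3 = 240.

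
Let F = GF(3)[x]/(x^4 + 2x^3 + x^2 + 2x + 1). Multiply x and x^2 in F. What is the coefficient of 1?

Multiply in GF(3)[x]: (x)·(x^2) = x^3.
Reduced: x^3.

0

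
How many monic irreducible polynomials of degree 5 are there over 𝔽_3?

Gauss's count: N_{3}(5) = (1/5) Σ_{d|5} μ(5/d)·3^d.
Divisors of 5: 1, 5; μ(5/d) for each: -1, 1.
Σ = − 3^1 + 3^5 = 240.
N = 240/5 = 48.

48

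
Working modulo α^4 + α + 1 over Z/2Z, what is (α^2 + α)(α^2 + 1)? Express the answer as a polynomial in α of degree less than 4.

Multiply in Z/2Z[α]: (α^2 + α)·(α^2 + 1) = α^4 + α^3 + α^2 + α.
Reduce using α^4 ≡ α + 1 (mod α^4 + α + 1).
Reduced: α^3 + α^2 + 1.

α^3 + α^2 + 1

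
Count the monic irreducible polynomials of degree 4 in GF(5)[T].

The number of monic irreducibles of degree 4 over GF(5) is (1/4)·Σ_{d∣4} μ(4/d) 5^d.
Divisors of 4: 1, 2, 4; μ(4/d) for each: 0, -1, 1.
Σ = − 5^2 + 5^4 = 600.
N = 600/4 = 150.

150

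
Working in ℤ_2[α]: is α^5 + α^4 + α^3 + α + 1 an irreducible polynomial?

Yes

Write h(α) = α^5 + α^4 + α^3 + α + 1.
Check for roots in ℤ_2: h(0) = 1; h(1) = 1.
No roots, so no linear factors.
Monic irreducibles of degree 2 over GF(2): α^2 + α + 1.
None of them divide h (all give nonzero remainder).
No irreducible factor of degree ≤ 2 exists, so h is irreducible over GF(2).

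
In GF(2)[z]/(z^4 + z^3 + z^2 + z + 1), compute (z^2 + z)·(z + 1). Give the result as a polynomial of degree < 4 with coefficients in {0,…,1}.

Multiply in GF(2)[z]: (z^2 + z)·(z + 1) = z^3 + z.
Reduced: z^3 + z.

z^3 + z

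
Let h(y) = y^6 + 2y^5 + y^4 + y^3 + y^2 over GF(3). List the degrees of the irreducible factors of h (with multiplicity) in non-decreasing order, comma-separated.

1, 1, 1, 1, 2

Roots in GF(3): h(0) = 0 → root; h(1) = 0 → root; h(2) = 0 → root.
Linear factors from roots: (y), (y + 2), (y + 1).
Complete factorization: h(y) = (y + 1)·(y + 2)·(y)^2·(y^2 + 2y + 2).
Factor degrees with multiplicity: 1 + 1 + 1 + 1 + 2 = 6.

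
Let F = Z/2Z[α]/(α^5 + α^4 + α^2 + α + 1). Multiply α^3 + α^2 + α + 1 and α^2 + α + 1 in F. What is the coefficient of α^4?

Multiply in Z/2Z[α]: (α^3 + α^2 + α + 1)·(α^2 + α + 1) = α^5 + α^3 + α^2 + 1.
Reduce using α^5 ≡ α^4 + α^2 + α + 1 (mod α^5 + α^4 + α^2 + α + 1).
Reduced: α^4 + α^3 + α.

1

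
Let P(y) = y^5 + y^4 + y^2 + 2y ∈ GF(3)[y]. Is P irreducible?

Check for roots in GF(3): P(0) = 0 → root; P(1) = 2; P(2) = 2.
P(0) = 0, so (y) divides P(y); P is reducible.

No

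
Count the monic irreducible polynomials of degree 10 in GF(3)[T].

The number of monic irreducibles of degree 10 over GF(3) is (1/10)·Σ_{d∣10} μ(10/d) 3^d.
Divisors of 10: 1, 2, 5, 10; μ(10/d) for each: 1, -1, -1, 1.
Σ = 3^1 − 3^2 − 3^5 + 3^10 = 58800.
N = 58800/10 = 5880.

5880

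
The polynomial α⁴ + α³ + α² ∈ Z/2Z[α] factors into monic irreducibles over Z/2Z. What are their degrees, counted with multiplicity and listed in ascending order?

Write g(α) = α⁴ + α³ + α².
Roots in Z/2Z: g(0) = 0 → root; g(1) = 1.
Linear factors from roots: (α).
Complete factorization: g(α) = (α)^2·(α² + α + 1).
Factor degrees with multiplicity: 1 + 1 + 2 = 4.

1, 1, 2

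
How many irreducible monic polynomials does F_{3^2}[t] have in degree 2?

36

x^(9^2) − x is the product of all monic irreducibles of degree dividing 2; Möbius inversion gives N = (1/2) Σ μ(2/d)·9^d.
Divisors of 2: 1, 2; μ(2/d) for each: -1, 1.
Σ = − 9^1 + 9^2 = 72.
N = 72/2 = 36.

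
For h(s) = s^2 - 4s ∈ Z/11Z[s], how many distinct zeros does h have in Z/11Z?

2

Evaluate at each of the 11 elements of Z/11Z:
h(0) = 0 → root; h(1) = 8; h(2) = 7; h(3) = 8; h(4) = 0 → root; h(5) = 5; h(6) = 1; h(7) = 10; h(8) = 10; h(9) = 1; h(10) = 5.
Roots: {0, 4}.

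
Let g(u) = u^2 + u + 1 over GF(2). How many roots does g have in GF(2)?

0

Evaluate at each of the 2 elements of GF(2):
g(0) = 1; g(1) = 1.
No element is a root.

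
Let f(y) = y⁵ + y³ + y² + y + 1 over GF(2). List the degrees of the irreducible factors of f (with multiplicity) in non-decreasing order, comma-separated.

Roots in GF(2): f(0) = 1; f(1) = 1.
Complete factorization: f(y) = (y⁵ + y³ + y² + y + 1).
Factor degrees with multiplicity: 5 = 5.

5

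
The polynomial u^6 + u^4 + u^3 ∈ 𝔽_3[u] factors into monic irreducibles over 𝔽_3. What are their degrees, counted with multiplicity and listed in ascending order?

1, 1, 1, 1, 2

Write g(u) = u^6 + u^4 + u^3.
Roots in 𝔽_3: g(0) = 0 → root; g(1) = 0 → root; g(2) = 1.
Linear factors from roots: (u), (u - 1).
Complete factorization: g(u) = (u - 1)·(u)^3·(u^2 + u - 1).
Factor degrees with multiplicity: 1 + 1 + 1 + 1 + 2 = 6.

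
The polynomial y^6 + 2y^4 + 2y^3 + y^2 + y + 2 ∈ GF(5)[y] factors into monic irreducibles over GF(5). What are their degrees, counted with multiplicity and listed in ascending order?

Write g(y) = y^6 + 2y^4 + 2y^3 + y^2 + y + 2.
Roots in GF(5): g(0) = 2; g(1) = 4; g(2) = 0 → root; g(3) = 4; g(4) = 3.
Linear factors from roots: (y + 3).
Complete factorization: g(y) = (y + 3)^2·(y^2 + 3)·(y^2 + 4y + 1).
Factor degrees with multiplicity: 1 + 1 + 2 + 2 = 6.

1, 1, 2, 2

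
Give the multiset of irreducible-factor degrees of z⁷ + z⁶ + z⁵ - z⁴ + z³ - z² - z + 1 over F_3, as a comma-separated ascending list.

2, 2, 3

Write h(z) = z⁷ + z⁶ + z⁵ - z⁴ + z³ - z² - z + 1.
Roots in F_3: h(0) = 1; h(1) = 2; h(2) = 1.
Complete factorization: h(z) = (z² + z - 1)^2·(z³ - z² + z + 1).
Factor degrees with multiplicity: 2 + 2 + 3 = 7.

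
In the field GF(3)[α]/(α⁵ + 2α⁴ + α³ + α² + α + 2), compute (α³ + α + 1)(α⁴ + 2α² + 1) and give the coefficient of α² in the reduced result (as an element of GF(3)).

2

Multiply in GF(3)[α]: (α³ + α + 1)·(α⁴ + 2α² + 1) = α⁷ + α⁴ + 2α² + α + 1.
Reduce using α⁵ ≡ α⁴ + 2α³ + 2α² + 2α + 1 (mod α⁵ + 2α⁴ + α³ + α² + α + 2).
Reduced: 2α⁴ + α³ + 2α² + 2α + 1.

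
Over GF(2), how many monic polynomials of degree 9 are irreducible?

56

The number of monic irreducibles of degree 9 over GF(2) is (1/9)·Σ_{d∣9} μ(9/d) 2^d.
Divisors of 9: 1, 3, 9; μ(9/d) for each: 0, -1, 1.
Σ = − 2^3 + 2^9 = 504.
N = 504/9 = 56.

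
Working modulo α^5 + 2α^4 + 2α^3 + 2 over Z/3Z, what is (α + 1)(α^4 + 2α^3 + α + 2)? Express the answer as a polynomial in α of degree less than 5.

Multiply in Z/3Z[α]: (α + 1)·(α^4 + 2α^3 + α + 2) = α^5 + 2α^3 + α^2 + 2.
Reduce using α^5 ≡ α^4 + α^3 + 1 (mod α^5 + 2α^4 + 2α^3 + 2).
Reduced: α^4 + α^2.

α^4 + α^2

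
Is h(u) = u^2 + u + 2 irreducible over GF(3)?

Check for roots in GF(3): h(0) = 2; h(1) = 1; h(2) = 2.
No roots. A degree-2 polynomial over a field with no linear factor is irreducible.

Yes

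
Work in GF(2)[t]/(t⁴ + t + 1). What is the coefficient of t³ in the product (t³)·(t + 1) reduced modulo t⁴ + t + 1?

1

Multiply in GF(2)[t]: (t³)·(t + 1) = t⁴ + t³.
Reduce using t⁴ ≡ t + 1 (mod t⁴ + t + 1).
Reduced: t³ + t + 1.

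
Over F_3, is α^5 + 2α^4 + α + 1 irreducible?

Yes

Write P(α) = α^5 + 2α^4 + α + 1.
Check for roots in F_3: P(0) = 1; P(1) = 2; P(2) = 1.
No roots, so no linear factors.
Monic irreducibles of degree 2 over GF(3): α^2 + 1, α^2 + α + 2, α^2 + 2α + 2.
None of them divide P (all give nonzero remainder).
No irreducible factor of degree ≤ 2 exists, so P is irreducible over GF(3).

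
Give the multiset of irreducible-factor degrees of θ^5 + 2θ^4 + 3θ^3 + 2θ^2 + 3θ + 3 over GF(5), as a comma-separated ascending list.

Write g(θ) = θ^5 + 2θ^4 + 3θ^3 + 2θ^2 + 3θ + 3.
Roots in GF(5): g(0) = 3; g(1) = 4; g(2) = 0 → root; g(3) = 1; g(4) = 0 → root.
Linear factors from roots: (θ + 3), (θ + 1).
Complete factorization: g(θ) = (θ + 3)·(θ + 1)^4.
Factor degrees with multiplicity: 1 + 1 + 1 + 1 + 1 = 5.

1, 1, 1, 1, 1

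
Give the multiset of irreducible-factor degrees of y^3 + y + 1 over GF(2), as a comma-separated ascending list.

Write h(y) = y^3 + y + 1.
Roots in GF(2): h(0) = 1; h(1) = 1.
Complete factorization: h(y) = (y^3 + y + 1).
Factor degrees with multiplicity: 3 = 3.

3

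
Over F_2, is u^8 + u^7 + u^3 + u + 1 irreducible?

Write h(u) = u^8 + u^7 + u^3 + u + 1.
Check for roots in F_2: h(0) = 1; h(1) = 1.
No roots, so no linear factors.
Monic irreducibles of degree 2 over GF(2): u^2 + u + 1.
None of them divide h (all give nonzero remainder).
Monic irreducibles of degree 3 over GF(2): u^3 + u + 1, u^3 + u^2 + 1.
None of them divide h (all give nonzero remainder).
Monic irreducibles of degree 4 over GF(2): u^4 + u + 1, u^4 + u^3 + 1, u^4 + u^3 + u^2 + u + 1.
None of them divide h (all give nonzero remainder).
No irreducible factor of degree ≤ 4 exists, so h is irreducible over GF(2).

Yes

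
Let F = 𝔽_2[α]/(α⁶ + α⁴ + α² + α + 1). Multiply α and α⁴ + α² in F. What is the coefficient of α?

Multiply in 𝔽_2[α]: (α)·(α⁴ + α²) = α⁵ + α³.
Reduced: α⁵ + α³.

0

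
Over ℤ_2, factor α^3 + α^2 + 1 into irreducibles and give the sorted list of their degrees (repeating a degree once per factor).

Write f(α) = α^3 + α^2 + 1.
Roots in ℤ_2: f(0) = 1; f(1) = 1.
Complete factorization: f(α) = (α^3 + α^2 + 1).
Factor degrees with multiplicity: 3 = 3.

3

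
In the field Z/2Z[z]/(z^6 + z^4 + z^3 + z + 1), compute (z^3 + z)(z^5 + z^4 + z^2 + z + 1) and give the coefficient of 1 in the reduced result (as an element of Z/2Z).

0

Multiply in Z/2Z[z]: (z^3 + z)·(z^5 + z^4 + z^2 + z + 1) = z^8 + z^7 + z^6 + z^4 + z^2 + z.
Reduce using z^6 ≡ z^4 + z^3 + z + 1 (mod z^6 + z^4 + z^3 + z + 1).
Reduced: z^3 + z^2.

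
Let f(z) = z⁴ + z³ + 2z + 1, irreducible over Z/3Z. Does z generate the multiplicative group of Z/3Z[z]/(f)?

|GF(3^4)^×| = 3^4 − 1 = 80. Prime factorization: 80 = 2^4·5.
f is primitive ⇔ z has order 80 in GF(3)[z]/(f), i.e. z^(80/q) ≠ 1 for each prime q | 80.
z^(40) mod f = 1
z^(16) mod f = 2z² + z + 1.
Since z^(40) = 1, the order of z divides 40 < 80; not primitive.

No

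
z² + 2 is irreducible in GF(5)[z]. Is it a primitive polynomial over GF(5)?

No

Write f(z) = z² + 2.
|GF(5^2)^×| = 5^2 − 1 = 24. Prime factorization: 24 = 2^3·3.
f is primitive ⇔ z has order 24 in GF(5)[z]/(f), i.e. z^(24/q) ≠ 1 for each prime q | 24.
z^(12) mod f = 4.
z^(8) mod f = 1
Since z^(8) = 1, the order of z divides 8 < 24; not primitive.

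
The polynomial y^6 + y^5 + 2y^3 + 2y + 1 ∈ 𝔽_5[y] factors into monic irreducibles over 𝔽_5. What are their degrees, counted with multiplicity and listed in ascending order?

Write h(y) = y^6 + y^5 + 2y^3 + 2y + 1.
Roots in 𝔽_5: h(0) = 1; h(1) = 2; h(2) = 2; h(3) = 3; h(4) = 2.
Complete factorization: h(y) = (y^6 + y^5 + 2y^3 + 2y + 1).
Factor degrees with multiplicity: 6 = 6.

6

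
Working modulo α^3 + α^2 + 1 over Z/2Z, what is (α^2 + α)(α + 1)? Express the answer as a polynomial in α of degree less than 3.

α^2 + α + 1

Multiply in Z/2Z[α]: (α^2 + α)·(α + 1) = α^3 + α.
Reduce using α^3 ≡ α^2 + 1 (mod α^3 + α^2 + 1).
Reduced: α^2 + α + 1.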